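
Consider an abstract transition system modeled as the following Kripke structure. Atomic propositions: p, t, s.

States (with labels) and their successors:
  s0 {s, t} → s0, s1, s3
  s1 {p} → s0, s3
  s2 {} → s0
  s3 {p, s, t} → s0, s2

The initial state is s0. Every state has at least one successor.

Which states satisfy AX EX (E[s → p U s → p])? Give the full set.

States satisfying EX (E[s → p U s → p]): {s0, s1, s3}.
States satisfying AX EX (E[s → p U s → p]): {s0, s1, s2}.

{s0, s1, s2}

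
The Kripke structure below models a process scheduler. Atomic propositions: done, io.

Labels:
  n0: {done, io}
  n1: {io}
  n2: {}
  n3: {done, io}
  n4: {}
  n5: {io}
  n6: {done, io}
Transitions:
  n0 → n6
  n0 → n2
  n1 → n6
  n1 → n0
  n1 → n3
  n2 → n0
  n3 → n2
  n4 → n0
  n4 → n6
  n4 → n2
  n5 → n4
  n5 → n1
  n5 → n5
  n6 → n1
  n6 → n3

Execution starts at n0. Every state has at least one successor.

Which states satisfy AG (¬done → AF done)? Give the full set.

{n0, n1, n2, n3, n4, n6}

States satisfying ¬done → AF done: {n0, n1, n2, n3, n4, n6}.
States satisfying AG (¬done → AF done): {n0, n1, n2, n3, n4, n6}.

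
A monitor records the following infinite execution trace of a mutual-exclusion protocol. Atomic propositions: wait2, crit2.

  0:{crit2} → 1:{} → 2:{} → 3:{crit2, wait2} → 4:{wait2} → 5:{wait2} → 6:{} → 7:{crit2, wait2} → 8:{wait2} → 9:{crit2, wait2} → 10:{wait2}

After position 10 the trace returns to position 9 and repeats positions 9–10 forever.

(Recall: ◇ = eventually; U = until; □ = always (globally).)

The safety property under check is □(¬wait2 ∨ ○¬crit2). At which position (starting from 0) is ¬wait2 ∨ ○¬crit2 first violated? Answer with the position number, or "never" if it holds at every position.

8

Check ¬wait2 ∨ ○¬crit2 at each position in order: 0 ✓, 1 ✓, 2 ✓, 3 ✓, 4 ✓, 5 ✓, 6 ✓, 7 ✓.
At position 8 the labels are {wait2} and the next position 9 has {crit2, wait2}, so ¬wait2 ∨ ○¬crit2 is false there. This is the first violation.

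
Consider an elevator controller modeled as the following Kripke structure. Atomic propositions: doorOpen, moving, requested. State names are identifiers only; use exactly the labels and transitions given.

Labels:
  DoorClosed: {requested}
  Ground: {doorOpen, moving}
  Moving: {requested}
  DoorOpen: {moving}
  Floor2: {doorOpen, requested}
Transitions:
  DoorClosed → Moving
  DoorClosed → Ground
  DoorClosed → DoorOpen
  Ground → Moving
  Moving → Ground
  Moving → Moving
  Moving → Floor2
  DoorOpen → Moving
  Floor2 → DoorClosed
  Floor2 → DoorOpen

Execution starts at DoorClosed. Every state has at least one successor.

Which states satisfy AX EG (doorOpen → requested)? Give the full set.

{Ground, DoorOpen, Floor2}

States satisfying EG (doorOpen → requested): {DoorClosed, Moving, DoorOpen, Floor2}.
States satisfying AX EG (doorOpen → requested): {Ground, DoorOpen, Floor2}.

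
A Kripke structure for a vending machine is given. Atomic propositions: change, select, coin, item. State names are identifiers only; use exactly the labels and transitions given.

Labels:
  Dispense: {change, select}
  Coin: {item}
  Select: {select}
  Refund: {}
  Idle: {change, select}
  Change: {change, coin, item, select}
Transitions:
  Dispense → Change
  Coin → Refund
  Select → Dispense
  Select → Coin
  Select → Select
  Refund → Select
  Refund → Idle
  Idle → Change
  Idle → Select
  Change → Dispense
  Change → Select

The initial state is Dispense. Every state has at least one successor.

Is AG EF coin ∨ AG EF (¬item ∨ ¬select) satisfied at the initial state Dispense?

States satisfying EF coin: {Dispense, Coin, Select, Refund, Idle, Change}.
States satisfying AG EF coin: {Dispense, Coin, Select, Refund, Idle, Change}.
States satisfying EF (¬item ∨ ¬select): {Dispense, Coin, Select, Refund, Idle, Change}.
States satisfying AG EF (¬item ∨ ¬select): {Dispense, Coin, Select, Refund, Idle, Change}.
States satisfying AG EF coin ∨ AG EF (¬item ∨ ¬select): {Dispense, Coin, Select, Refund, Idle, Change}.
Dispense ∈ Sat(AG EF coin ∨ AG EF (¬item ∨ ¬select)).

Satisfied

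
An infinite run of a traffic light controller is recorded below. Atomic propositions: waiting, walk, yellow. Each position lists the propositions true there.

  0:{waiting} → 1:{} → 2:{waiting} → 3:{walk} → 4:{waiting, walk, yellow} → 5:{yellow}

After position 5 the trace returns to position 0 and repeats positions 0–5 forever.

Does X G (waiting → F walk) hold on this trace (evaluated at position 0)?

The position after 0 is 1; G (waiting → F walk) is true there.

Satisfied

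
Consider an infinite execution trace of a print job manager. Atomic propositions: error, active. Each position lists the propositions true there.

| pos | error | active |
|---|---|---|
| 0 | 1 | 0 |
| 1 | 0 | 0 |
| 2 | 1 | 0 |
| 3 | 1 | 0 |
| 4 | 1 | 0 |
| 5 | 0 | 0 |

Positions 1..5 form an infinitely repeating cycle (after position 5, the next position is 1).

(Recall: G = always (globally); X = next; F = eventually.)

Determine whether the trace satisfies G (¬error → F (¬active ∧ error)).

Holds

¬error → F (¬active ∧ error) holds at every position 0..5, and those are all positions ever visited, so G (¬error → F (¬active ∧ error)) holds.
Positions where ¬error holds: 1, 5.
Check F (¬active ∧ error) at each: 1→ok, 5→ok.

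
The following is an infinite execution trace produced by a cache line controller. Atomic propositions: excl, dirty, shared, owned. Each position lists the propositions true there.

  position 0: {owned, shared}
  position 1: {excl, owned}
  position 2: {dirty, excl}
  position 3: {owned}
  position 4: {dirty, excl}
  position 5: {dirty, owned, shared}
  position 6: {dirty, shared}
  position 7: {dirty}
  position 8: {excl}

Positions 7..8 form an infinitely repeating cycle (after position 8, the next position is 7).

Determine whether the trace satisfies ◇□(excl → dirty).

□(excl → dirty) is false at every position 0..8, so it never becomes true and ◇□(excl → dirty) fails.

No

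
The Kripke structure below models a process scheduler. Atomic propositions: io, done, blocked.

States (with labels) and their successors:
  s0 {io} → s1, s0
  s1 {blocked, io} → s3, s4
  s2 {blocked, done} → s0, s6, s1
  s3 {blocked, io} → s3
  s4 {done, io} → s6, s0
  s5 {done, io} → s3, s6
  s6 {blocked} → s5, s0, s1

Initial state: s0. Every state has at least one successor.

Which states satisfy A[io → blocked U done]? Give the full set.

States satisfying io → blocked: {s1, s2, s3, s6}.
States satisfying done: {s2, s4, s5}.
States satisfying A[io → blocked U done]: {s2, s4, s5}.

{s2, s4, s5}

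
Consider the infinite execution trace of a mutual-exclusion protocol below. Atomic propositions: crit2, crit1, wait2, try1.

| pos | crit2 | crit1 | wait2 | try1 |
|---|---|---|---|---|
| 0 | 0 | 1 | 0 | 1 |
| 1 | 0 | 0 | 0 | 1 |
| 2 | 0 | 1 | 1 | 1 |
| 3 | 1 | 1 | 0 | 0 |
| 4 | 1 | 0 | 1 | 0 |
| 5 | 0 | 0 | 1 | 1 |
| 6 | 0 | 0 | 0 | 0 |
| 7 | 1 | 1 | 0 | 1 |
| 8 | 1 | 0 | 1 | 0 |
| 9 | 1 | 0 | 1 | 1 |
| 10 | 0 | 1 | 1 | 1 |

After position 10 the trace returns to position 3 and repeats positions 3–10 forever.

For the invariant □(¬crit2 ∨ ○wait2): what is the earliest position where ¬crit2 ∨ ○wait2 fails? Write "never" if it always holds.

¬crit2 ∨ ○wait2 holds at every position 0..10, and those are all the positions the trace ever visits, so the invariant □(¬crit2 ∨ ○wait2) is never violated.

never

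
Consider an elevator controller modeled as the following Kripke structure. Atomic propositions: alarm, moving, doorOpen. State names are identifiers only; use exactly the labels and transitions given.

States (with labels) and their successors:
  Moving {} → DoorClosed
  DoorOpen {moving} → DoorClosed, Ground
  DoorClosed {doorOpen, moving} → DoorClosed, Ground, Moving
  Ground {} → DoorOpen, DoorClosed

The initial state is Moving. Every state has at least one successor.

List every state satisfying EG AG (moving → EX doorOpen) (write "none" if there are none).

{Moving, DoorOpen, DoorClosed, Ground}

States satisfying AG (moving → EX doorOpen): {Moving, DoorOpen, DoorClosed, Ground}.
States satisfying EG AG (moving → EX doorOpen): {Moving, DoorOpen, DoorClosed, Ground}.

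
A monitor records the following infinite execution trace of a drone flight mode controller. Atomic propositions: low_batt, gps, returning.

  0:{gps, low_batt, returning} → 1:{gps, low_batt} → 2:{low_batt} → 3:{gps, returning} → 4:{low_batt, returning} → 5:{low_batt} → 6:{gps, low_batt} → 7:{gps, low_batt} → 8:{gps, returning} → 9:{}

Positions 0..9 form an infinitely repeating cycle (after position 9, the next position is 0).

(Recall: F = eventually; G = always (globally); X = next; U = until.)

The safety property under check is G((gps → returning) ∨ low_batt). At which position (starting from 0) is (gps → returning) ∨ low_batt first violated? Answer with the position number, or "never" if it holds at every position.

(gps → returning) ∨ low_batt holds at every position 0..9, and those are all the positions the trace ever visits, so the invariant G((gps → returning) ∨ low_batt) is never violated.

never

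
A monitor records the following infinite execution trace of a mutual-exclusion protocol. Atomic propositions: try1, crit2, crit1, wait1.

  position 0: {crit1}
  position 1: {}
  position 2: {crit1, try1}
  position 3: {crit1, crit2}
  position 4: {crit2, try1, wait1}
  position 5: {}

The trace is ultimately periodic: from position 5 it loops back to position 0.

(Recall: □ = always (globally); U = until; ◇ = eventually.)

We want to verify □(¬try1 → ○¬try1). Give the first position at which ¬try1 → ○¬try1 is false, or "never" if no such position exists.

1

Check ¬try1 → ○¬try1 at each position in order: 0 ✓.
At position 1 the labels are {} and the next position 2 has {crit1, try1}, so ¬try1 → ○¬try1 is false there. This is the first violation.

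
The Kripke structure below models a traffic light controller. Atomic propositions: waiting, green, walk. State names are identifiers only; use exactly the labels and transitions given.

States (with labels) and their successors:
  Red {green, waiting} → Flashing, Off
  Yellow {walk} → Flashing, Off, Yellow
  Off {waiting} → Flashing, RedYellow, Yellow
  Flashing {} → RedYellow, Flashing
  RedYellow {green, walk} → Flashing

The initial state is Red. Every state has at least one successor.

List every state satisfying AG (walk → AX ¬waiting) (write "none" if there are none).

States satisfying walk → AX ¬waiting: {Red, Off, Flashing, RedYellow}.
States satisfying AG (walk → AX ¬waiting): {Flashing, RedYellow}.

{Flashing, RedYellow}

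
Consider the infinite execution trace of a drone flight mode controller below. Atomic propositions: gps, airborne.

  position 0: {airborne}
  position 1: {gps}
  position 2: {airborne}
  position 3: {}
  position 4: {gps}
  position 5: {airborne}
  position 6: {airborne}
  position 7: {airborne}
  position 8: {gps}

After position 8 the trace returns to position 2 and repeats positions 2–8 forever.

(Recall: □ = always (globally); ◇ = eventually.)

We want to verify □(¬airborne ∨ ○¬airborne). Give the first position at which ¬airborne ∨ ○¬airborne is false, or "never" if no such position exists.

5

Check ¬airborne ∨ ○¬airborne at each position in order: 0 ✓, 1 ✓, 2 ✓, 3 ✓, 4 ✓.
At position 5 the labels are {airborne} and the next position 6 has {airborne}, so ¬airborne ∨ ○¬airborne is false there. This is the first violation.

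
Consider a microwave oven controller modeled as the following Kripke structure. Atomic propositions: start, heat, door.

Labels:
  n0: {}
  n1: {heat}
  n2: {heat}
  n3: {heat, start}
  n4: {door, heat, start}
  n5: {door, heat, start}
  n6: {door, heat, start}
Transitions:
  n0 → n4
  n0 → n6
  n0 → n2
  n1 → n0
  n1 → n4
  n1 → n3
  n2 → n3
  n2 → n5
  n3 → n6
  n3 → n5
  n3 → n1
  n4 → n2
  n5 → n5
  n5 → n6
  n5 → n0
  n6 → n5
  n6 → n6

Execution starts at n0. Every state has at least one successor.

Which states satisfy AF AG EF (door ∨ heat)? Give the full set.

States satisfying AG EF (door ∨ heat): {n0, n1, n2, n3, n4, n5, n6}.
States satisfying AF AG EF (door ∨ heat): {n0, n1, n2, n3, n4, n5, n6}.

{n0, n1, n2, n3, n4, n5, n6}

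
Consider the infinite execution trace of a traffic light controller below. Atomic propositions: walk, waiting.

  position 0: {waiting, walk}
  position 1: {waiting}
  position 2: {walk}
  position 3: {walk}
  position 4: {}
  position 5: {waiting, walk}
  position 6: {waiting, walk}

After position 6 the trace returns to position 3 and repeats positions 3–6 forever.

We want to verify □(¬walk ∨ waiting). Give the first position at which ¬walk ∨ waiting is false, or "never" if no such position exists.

Check ¬walk ∨ waiting at each position in order: 0 ✓, 1 ✓.
At position 2 the labels are {walk}, so ¬walk ∨ waiting is false there. This is the first violation.

2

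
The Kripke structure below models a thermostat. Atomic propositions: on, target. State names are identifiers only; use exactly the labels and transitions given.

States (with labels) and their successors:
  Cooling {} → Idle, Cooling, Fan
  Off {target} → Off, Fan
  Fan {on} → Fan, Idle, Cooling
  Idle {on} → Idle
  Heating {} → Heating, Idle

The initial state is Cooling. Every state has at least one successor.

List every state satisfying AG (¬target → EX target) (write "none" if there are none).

States satisfying ¬target → EX target: {Off}.
States satisfying AG (¬target → EX target): ∅.

none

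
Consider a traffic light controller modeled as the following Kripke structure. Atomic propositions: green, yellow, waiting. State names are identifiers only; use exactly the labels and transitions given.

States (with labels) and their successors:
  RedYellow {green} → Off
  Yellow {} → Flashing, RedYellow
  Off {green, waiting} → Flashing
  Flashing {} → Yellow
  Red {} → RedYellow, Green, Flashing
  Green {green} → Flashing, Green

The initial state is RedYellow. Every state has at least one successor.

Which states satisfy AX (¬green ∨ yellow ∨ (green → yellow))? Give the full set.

{Off, Flashing}

States satisfying ¬green ∨ yellow ∨ (green → yellow): {Yellow, Flashing, Red}.
States satisfying AX (¬green ∨ yellow ∨ (green → yellow)): {Off, Flashing}.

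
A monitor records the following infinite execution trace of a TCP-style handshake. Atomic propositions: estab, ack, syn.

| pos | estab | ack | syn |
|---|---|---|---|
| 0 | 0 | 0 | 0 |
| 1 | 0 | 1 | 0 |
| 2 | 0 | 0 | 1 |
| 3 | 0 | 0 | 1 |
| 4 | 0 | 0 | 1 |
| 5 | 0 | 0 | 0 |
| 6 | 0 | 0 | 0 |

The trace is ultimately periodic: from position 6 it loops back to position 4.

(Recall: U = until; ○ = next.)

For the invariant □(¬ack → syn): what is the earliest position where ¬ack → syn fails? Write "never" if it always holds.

0

At position 0 the labels are {}, so ¬ack → syn is false there. This is the first violation.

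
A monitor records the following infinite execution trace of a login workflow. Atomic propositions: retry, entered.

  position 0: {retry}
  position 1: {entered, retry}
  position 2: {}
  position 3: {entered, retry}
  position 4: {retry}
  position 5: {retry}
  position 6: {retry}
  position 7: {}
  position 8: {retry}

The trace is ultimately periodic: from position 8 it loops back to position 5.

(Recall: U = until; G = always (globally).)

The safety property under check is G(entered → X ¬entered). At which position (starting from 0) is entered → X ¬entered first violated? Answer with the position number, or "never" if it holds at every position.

never

entered → X ¬entered holds at every position 0..8, and those are all the positions the trace ever visits, so the invariant G(entered → X ¬entered) is never violated.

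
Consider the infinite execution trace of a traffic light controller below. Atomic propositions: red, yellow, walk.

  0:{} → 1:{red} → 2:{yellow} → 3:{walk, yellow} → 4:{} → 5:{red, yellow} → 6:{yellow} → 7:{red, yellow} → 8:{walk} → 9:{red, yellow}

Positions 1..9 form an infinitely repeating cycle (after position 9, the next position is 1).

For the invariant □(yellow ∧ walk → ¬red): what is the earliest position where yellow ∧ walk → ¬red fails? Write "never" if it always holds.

yellow ∧ walk → ¬red holds at every position 0..9, and those are all the positions the trace ever visits, so the invariant □(yellow ∧ walk → ¬red) is never violated.

never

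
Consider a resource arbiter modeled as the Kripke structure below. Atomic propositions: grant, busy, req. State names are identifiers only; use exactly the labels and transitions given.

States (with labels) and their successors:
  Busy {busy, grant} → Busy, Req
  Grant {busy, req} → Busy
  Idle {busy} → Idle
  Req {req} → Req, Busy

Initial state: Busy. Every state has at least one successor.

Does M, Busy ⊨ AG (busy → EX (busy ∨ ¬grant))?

States satisfying busy → EX (busy ∨ ¬grant): {Busy, Grant, Idle, Req}.
States satisfying AG (busy → EX (busy ∨ ¬grant)): {Busy, Grant, Idle, Req}.
Every state reachable from Busy satisfies busy → EX (busy ∨ ¬grant).
Busy ∈ Sat(AG (busy → EX (busy ∨ ¬grant))).

Holds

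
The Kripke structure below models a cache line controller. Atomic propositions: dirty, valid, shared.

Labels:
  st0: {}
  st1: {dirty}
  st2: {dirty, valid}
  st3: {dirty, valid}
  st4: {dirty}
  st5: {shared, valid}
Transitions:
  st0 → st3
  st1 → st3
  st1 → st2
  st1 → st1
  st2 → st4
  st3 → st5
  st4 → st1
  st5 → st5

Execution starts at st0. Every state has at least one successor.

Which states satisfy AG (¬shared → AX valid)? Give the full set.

States satisfying ¬shared → AX valid: {st0, st3, st5}.
States satisfying AG (¬shared → AX valid): {st0, st3, st5}.

{st0, st3, st5}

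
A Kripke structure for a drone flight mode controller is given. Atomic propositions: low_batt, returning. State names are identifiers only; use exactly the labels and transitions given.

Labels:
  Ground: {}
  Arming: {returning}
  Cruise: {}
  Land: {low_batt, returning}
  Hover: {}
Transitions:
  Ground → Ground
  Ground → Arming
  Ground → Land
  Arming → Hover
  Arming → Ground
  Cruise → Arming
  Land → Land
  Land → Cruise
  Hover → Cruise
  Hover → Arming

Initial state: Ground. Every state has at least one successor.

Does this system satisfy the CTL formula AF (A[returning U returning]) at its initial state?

States satisfying A[returning U returning]: {Arming, Land}.
States satisfying AF (A[returning U returning]): {Arming, Cruise, Land, Hover}.
There is a path from Ground along which A[returning U returning] never holds.
Ground ∉ Sat(AF (A[returning U returning])).

Does not hold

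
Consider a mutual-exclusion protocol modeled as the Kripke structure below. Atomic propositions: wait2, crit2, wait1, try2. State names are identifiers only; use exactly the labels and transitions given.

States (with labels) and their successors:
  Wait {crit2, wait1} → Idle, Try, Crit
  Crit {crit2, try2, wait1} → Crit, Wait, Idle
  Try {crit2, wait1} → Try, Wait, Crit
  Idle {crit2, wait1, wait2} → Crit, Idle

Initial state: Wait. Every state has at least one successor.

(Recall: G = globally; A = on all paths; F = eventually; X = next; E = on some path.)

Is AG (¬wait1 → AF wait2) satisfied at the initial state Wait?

Satisfied

States satisfying ¬wait1 → AF wait2: {Wait, Crit, Try, Idle}.
States satisfying AG (¬wait1 → AF wait2): {Wait, Crit, Try, Idle}.
Every state reachable from Wait satisfies ¬wait1 → AF wait2.
Wait ∈ Sat(AG (¬wait1 → AF wait2)).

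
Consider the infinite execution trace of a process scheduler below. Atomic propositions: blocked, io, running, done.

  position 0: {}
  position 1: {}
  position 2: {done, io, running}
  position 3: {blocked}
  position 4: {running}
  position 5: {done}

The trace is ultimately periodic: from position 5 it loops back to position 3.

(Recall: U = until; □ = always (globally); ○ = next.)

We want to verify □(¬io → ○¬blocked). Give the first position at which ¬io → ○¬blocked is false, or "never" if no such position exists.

Check ¬io → ○¬blocked at each position in order: 0 ✓, 1 ✓, 2 ✓, 3 ✓, 4 ✓.
At position 5 the labels are {done} and the next position 3 has {blocked}, so ¬io → ○¬blocked is false there. This is the first violation.

5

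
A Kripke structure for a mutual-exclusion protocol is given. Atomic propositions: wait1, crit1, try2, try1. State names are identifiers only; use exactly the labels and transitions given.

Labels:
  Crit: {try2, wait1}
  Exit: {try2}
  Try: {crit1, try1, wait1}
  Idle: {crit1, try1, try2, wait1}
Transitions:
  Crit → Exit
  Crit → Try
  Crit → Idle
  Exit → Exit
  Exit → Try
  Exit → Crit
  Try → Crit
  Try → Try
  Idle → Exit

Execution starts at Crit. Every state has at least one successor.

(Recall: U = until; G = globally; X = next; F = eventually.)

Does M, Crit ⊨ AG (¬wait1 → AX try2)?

No

States satisfying ¬wait1 → AX try2: {Crit, Try, Idle}.
States satisfying AG (¬wait1 → AX try2): ∅.
Exit is reachable from Crit and violates ¬wait1 → AX try2, so AG fails at Crit.
Crit ∉ Sat(AG (¬wait1 → AX try2)).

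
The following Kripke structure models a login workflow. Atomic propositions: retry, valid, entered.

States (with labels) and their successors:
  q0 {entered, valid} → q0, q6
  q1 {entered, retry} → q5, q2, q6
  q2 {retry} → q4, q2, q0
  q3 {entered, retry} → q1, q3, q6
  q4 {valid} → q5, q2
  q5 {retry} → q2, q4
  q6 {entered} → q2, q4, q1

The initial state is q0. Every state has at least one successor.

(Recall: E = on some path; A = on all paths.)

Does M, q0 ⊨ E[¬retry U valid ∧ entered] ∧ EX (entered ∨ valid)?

States satisfying ¬retry: {q0, q4, q6}.
States satisfying valid ∧ entered: {q0}.
States satisfying E[¬retry U valid ∧ entered]: {q0}.
States satisfying entered ∨ valid: {q0, q1, q3, q4, q6}.
States satisfying EX (entered ∨ valid): {q0, q1, q2, q3, q5, q6}.
States satisfying E[¬retry U valid ∧ entered] ∧ EX (entered ∨ valid): {q0}.
q0 ∈ Sat(E[¬retry U valid ∧ entered] ∧ EX (entered ∨ valid)).

Satisfied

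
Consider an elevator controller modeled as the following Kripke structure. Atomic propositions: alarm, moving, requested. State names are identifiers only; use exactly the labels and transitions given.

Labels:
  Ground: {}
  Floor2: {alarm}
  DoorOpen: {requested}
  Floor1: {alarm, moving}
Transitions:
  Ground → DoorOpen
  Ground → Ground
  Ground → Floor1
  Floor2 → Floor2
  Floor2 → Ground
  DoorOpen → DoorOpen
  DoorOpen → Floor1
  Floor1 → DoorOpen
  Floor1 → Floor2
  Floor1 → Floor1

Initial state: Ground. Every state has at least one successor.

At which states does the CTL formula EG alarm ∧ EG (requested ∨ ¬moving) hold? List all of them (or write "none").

{Floor2}

States satisfying alarm: {Floor2, Floor1}.
States satisfying EG alarm: {Floor2, Floor1}.
States satisfying requested ∨ ¬moving: {Ground, Floor2, DoorOpen}.
States satisfying EG (requested ∨ ¬moving): {Ground, Floor2, DoorOpen}.
States satisfying EG alarm ∧ EG (requested ∨ ¬moving): {Floor2}.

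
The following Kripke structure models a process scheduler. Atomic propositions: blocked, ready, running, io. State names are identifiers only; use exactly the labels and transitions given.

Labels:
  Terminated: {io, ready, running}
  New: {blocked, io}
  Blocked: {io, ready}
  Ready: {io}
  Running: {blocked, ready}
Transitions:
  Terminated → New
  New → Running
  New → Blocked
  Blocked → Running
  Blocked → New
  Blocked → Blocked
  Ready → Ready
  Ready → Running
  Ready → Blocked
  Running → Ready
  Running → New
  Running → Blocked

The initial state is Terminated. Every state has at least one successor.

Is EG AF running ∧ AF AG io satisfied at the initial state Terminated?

States satisfying AF running: {Terminated}.
States satisfying EG AF running: ∅.
States satisfying AG io: ∅.
States satisfying AF AG io: ∅.
States satisfying EG AF running ∧ AF AG io: ∅.
Terminated ∉ Sat(EG AF running ∧ AF AG io).

Does not hold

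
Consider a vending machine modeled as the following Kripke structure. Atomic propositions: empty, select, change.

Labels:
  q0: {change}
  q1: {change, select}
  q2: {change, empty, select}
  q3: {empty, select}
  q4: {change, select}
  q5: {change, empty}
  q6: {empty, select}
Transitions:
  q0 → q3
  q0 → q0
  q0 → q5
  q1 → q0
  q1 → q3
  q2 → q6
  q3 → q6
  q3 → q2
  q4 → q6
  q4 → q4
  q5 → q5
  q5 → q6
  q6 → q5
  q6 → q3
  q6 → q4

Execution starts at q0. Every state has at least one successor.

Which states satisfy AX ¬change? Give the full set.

States satisfying ¬change: {q3, q6}.
States satisfying AX ¬change: {q2}.

{q2}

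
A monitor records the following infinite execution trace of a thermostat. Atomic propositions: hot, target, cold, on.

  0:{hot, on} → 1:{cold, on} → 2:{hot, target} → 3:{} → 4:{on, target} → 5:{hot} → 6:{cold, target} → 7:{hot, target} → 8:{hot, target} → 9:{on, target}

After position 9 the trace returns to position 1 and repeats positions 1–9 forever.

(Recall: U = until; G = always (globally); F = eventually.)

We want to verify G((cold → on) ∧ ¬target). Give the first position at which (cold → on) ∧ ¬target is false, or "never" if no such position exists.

2

Check (cold → on) ∧ ¬target at each position in order: 0 ✓, 1 ✓.
At position 2 the labels are {hot, target}, so (cold → on) ∧ ¬target is false there. This is the first violation.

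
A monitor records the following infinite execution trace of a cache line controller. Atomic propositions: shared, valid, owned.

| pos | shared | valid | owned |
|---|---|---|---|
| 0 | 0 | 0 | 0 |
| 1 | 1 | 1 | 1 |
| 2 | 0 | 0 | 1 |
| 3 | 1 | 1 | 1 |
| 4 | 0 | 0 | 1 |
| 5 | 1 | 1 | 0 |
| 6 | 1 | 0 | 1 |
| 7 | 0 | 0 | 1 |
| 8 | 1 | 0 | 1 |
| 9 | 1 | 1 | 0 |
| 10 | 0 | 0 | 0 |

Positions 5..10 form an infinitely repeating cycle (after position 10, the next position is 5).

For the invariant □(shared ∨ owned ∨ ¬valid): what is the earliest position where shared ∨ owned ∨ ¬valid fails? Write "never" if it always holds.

shared ∨ owned ∨ ¬valid holds at every position 0..10, and those are all the positions the trace ever visits, so the invariant □(shared ∨ owned ∨ ¬valid) is never violated.

never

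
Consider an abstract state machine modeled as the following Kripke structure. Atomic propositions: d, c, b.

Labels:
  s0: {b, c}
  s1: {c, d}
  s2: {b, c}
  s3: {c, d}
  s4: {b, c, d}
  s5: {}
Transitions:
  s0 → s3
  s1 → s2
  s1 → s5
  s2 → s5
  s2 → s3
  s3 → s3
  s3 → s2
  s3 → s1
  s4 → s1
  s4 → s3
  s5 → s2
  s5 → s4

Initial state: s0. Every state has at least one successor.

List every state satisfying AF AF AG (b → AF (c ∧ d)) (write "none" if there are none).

States satisfying AF AG (b → AF (c ∧ d)): ∅.
States satisfying AF AF AG (b → AF (c ∧ d)): ∅.

none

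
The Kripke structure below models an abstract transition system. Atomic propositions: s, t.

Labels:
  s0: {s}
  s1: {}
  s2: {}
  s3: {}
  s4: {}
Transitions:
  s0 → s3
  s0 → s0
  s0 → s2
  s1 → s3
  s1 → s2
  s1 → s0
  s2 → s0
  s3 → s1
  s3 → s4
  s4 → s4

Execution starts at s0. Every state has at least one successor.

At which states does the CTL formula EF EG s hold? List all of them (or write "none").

States satisfying EG s: {s0}.
States satisfying EF EG s: {s0, s1, s2, s3}.

{s0, s1, s2, s3}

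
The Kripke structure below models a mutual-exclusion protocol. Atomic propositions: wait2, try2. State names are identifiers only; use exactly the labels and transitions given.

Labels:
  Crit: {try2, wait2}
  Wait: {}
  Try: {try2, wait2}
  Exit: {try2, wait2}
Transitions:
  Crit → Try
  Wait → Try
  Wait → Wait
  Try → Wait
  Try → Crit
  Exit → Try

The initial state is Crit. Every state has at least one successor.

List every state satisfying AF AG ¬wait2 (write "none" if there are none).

States satisfying AG ¬wait2: ∅.
States satisfying AF AG ¬wait2: ∅.

none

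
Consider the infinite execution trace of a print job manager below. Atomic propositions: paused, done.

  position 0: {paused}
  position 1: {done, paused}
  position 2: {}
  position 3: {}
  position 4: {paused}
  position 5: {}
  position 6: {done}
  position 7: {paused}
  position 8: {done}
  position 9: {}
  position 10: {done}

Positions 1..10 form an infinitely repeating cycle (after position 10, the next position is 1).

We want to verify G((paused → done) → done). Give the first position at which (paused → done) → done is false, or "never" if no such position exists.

2

Check (paused → done) → done at each position in order: 0 ✓, 1 ✓.
At position 2 the labels are {}, so (paused → done) → done is false there. This is the first violation.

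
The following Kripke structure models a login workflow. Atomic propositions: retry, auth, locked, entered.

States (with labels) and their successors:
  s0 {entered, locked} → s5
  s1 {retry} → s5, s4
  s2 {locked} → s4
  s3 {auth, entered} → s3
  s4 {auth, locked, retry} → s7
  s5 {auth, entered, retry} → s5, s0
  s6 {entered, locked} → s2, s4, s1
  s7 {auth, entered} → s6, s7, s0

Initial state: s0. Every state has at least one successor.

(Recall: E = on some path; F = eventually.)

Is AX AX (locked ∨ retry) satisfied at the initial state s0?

States satisfying AX (locked ∨ retry): {s0, s1, s2, s5, s6}.
States satisfying AX AX (locked ∨ retry): {s0, s5}.
s0 ∈ Sat(AX AX (locked ∨ retry)).

Yes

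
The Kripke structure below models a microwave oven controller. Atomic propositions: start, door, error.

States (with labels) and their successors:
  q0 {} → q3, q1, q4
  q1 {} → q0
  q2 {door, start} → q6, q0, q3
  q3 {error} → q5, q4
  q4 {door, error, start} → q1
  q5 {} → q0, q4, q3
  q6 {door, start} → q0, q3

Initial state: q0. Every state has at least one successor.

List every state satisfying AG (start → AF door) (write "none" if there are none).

States satisfying start → AF door: {q0, q1, q2, q3, q4, q5, q6}.
States satisfying AG (start → AF door): {q0, q1, q2, q3, q4, q5, q6}.

{q0, q1, q2, q3, q4, q5, q6}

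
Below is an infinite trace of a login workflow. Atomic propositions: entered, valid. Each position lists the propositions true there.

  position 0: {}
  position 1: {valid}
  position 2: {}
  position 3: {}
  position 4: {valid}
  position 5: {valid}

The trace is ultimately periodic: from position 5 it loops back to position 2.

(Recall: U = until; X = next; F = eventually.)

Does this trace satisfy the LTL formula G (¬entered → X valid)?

¬entered → X valid must hold at every position from 0 onward. It fails at position 1, so G (¬entered → X valid) is false.
Positions where ¬entered holds: 0, 1, 2, 3, 4, 5.
Check X valid at each: 0→ok, 1→fails, 2→fails, 3→ok, 4→ok, 5→fails.

No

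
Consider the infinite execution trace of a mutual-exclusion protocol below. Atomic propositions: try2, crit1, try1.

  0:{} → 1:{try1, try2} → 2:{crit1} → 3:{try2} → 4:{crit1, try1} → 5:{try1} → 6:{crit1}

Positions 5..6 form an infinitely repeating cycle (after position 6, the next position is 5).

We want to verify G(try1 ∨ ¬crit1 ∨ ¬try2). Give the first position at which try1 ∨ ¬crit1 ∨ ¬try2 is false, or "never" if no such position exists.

never

try1 ∨ ¬crit1 ∨ ¬try2 holds at every position 0..6, and those are all the positions the trace ever visits, so the invariant G(try1 ∨ ¬crit1 ∨ ¬try2) is never violated.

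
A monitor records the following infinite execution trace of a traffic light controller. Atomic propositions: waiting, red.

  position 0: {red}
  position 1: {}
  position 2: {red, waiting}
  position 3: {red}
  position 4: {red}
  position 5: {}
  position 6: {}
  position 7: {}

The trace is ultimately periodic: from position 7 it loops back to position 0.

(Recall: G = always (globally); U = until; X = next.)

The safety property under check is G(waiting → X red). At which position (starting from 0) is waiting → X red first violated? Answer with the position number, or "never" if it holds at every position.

never

waiting → X red holds at every position 0..7, and those are all the positions the trace ever visits, so the invariant G(waiting → X red) is never violated.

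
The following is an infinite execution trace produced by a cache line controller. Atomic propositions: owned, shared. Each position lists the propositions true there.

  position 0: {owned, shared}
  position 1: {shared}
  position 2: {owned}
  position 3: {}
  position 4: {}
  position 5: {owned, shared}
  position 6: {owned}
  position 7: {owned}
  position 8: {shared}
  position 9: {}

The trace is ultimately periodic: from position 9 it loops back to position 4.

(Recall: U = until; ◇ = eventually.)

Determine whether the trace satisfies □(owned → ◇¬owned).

Holds

owned → ◇¬owned holds at every position 0..9, and those are all positions ever visited, so □(owned → ◇¬owned) holds.
Positions where owned holds: 0, 2, 5, 6, 7.
Check ◇¬owned at each: 0→ok, 2→ok, 5→ok, 6→ok, 7→ok.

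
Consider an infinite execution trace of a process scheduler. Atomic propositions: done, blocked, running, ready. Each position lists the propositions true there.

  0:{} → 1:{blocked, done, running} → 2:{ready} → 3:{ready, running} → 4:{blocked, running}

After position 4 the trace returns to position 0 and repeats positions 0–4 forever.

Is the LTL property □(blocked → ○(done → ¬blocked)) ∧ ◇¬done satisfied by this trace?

blocked → ○(done → ¬blocked) holds at every position 0..4, and those are all positions ever visited, so □(blocked → ○(done → ¬blocked)) holds.
Positions where blocked holds: 1, 4.
Check ○(done → ¬blocked) at each: 1→ok, 4→ok.
¬done holds at position 0, which is reachable from 0, so ◇¬done holds.
At position 0: □(blocked → ○(done → ¬blocked)) is true; ◇¬done is true; so □(blocked → ○(done → ¬blocked)) ∧ ◇¬done is true.

Yes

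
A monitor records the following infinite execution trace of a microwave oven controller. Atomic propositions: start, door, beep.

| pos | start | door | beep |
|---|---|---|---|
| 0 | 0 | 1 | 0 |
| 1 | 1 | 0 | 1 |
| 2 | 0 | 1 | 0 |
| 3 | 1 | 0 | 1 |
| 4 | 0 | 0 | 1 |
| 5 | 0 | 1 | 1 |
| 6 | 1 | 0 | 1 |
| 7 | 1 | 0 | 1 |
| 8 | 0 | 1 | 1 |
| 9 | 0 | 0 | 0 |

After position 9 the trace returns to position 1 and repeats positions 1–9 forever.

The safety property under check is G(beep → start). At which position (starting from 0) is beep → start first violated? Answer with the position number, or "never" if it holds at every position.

Check beep → start at each position in order: 0 ✓, 1 ✓, 2 ✓, 3 ✓.
At position 4 the labels are {beep}, so beep → start is false there. This is the first violation.

4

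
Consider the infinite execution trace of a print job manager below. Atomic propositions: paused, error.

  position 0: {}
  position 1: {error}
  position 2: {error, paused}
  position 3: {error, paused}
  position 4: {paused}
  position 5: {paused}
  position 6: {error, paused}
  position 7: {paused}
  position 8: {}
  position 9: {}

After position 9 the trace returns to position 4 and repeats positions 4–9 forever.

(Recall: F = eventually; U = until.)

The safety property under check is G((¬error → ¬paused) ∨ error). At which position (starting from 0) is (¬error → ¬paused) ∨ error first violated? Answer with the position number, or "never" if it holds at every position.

Check (¬error → ¬paused) ∨ error at each position in order: 0 ✓, 1 ✓, 2 ✓, 3 ✓.
At position 4 the labels are {paused}, so (¬error → ¬paused) ∨ error is false there. This is the first violation.

4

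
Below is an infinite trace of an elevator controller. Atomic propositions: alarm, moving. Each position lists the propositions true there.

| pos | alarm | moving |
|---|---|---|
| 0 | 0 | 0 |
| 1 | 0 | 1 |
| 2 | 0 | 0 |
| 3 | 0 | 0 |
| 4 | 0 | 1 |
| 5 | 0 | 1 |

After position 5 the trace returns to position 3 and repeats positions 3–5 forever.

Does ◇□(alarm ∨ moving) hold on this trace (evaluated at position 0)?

Does not hold

□(alarm ∨ moving) is false at every position 0..5, so it never becomes true and ◇□(alarm ∨ moving) fails.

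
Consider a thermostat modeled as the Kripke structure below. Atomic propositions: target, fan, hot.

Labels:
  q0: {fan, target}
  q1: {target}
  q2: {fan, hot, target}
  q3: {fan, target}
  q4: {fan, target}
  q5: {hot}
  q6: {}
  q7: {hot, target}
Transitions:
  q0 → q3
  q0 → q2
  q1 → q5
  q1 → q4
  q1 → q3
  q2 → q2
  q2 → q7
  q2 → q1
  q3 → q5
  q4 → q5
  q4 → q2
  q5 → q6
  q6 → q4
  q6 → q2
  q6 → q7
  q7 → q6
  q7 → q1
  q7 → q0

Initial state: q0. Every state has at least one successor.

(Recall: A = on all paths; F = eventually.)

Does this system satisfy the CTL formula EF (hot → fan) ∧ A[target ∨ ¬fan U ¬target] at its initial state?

Violated

States satisfying hot → fan: {q0, q1, q2, q3, q4, q6}.
States satisfying EF (hot → fan): {q0, q1, q2, q3, q4, q5, q6, q7}.
States satisfying target ∨ ¬fan: {q0, q1, q2, q3, q4, q5, q6, q7}.
States satisfying ¬target: {q5, q6}.
States satisfying A[target ∨ ¬fan U ¬target]: {q3, q5, q6}.
States satisfying EF (hot → fan) ∧ A[target ∨ ¬fan U ¬target]: {q3, q5, q6}.
q0 ∉ Sat(EF (hot → fan) ∧ A[target ∨ ¬fan U ¬target]).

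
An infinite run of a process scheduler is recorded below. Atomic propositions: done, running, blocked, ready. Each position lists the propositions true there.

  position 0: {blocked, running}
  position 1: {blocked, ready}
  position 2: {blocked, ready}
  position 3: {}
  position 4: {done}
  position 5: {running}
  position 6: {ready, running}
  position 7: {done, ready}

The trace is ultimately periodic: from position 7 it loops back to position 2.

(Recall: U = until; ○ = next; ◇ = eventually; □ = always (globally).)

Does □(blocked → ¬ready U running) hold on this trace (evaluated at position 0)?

Does not hold

blocked → ¬ready U running must hold at every position from 0 onward. It fails at position 1, so □(blocked → ¬ready U running) is false.
Positions where blocked holds: 0, 1, 2.
Check ¬ready U running at each: 0→ok, 1→fails, 2→fails.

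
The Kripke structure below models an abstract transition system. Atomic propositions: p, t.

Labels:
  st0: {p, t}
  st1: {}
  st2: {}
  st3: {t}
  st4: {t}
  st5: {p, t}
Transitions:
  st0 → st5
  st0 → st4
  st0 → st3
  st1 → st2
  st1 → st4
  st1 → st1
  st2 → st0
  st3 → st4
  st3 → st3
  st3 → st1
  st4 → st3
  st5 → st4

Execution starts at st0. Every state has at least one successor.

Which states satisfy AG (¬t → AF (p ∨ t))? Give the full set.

States satisfying ¬t → AF (p ∨ t): {st0, st2, st3, st4, st5}.
States satisfying AG (¬t → AF (p ∨ t)): ∅.

none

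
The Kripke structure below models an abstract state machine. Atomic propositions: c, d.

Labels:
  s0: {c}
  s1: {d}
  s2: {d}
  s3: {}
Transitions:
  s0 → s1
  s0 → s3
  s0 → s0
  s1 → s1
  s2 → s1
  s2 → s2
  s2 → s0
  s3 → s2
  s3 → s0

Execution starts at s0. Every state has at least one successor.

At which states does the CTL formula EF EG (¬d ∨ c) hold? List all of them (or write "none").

States satisfying EG (¬d ∨ c): {s0, s3}.
States satisfying EF EG (¬d ∨ c): {s0, s2, s3}.

{s0, s2, s3}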